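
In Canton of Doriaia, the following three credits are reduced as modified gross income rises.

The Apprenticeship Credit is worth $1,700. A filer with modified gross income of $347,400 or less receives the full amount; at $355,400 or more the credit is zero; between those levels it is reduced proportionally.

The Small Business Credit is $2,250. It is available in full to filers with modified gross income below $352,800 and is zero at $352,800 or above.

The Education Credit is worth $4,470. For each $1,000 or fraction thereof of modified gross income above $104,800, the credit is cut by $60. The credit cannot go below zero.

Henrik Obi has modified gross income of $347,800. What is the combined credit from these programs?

Apprenticeship Credit: $347,800 is $400 into a $8,000 phase-out range, leaving 7,600/8,000 of the credit: $1,700 × 7,600/8,000 = $1,615.
Small Business Credit: $347,800 is below the $352,800 cutoff, so the full $2,250 applies.
Education Credit: income exceeds $104,800 by $243,000 → 243 increments × $60 = $14,580 ≥ base, so the credit is $0.
Total: $1,615 + $2,250 + $0 = $3,865.

$3,865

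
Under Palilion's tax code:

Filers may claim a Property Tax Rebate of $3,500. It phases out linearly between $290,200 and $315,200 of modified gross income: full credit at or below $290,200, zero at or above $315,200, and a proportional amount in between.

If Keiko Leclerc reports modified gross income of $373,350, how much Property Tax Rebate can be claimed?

Property Tax Rebate: $373,350 is at or above $315,200, so the credit is $0.

$0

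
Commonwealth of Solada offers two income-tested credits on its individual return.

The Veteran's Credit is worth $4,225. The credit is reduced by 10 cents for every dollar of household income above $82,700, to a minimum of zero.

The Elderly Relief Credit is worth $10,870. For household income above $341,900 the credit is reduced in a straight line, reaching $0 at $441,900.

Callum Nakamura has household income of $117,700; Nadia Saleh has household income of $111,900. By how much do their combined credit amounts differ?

Callum ($117,700): Veteran's Credit: 10% of the $35,000 excess over $82,700 is $3,500; credit = $4,225 − $3,500 = $725. Elderly Relief Credit: $117,700 is at or below the $341,900 threshold, so the full $10,870 applies. total $725 + $10,870 = $11,595
Nadia ($111,900): Veteran's Credit: 10% of the $29,200 excess over $82,700 is $2,920; credit = $4,225 − $2,920 = $1,305. Elderly Relief Credit: $111,900 is at or below the $341,900 threshold, so the full $10,870 applies. total $1,305 + $10,870 = $12,175
Difference: |$11,595 − $12,175| = $580.

$580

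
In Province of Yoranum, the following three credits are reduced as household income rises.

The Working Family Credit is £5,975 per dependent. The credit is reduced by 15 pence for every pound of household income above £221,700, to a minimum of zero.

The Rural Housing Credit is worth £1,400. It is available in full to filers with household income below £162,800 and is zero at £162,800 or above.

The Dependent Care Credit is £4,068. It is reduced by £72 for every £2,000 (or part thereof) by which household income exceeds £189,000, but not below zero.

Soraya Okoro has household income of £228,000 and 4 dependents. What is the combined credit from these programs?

£25,583

Working Family Credit: base = 4 × £5,975 = £23,900. 15% of the £6,300 excess over £221,700 is £945; credit = £23,900 − £945 = £22,955.
Rural Housing Credit: £228,000 meets or exceeds the £162,800 cutoff, so the credit is £0.
Dependent Care Credit: income exceeds £189,000 by £39,000, which is 20 full-or-partial £2,000 increments; reduction = 20 × £72 = £1,440, leaving £2,628.
Total: £22,955 + £0 + £2,628 = £25,583.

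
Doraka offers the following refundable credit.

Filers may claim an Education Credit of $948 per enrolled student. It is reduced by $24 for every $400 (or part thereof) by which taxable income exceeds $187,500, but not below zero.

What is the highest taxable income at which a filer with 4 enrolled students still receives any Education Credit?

$250,300

Full credit = 4 × $948 = $3,792.
After 157 increments the reduction is 157 × $24 = $3,768, leaving $24; one more increment wipes it out. Increment 157 ends at excess 157 × $400 = $62,800, so the highest qualifying income is $187,500 + $62,800 = $250,300.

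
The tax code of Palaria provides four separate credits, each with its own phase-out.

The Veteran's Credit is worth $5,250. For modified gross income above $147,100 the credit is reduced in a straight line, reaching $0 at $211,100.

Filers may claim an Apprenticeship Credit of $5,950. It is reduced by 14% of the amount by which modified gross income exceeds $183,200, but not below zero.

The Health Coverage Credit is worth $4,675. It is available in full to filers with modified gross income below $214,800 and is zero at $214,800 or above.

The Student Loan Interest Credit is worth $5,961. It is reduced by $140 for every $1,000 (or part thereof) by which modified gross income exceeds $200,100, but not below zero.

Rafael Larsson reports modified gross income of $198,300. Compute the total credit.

Veteran's Credit: $198,300 is $51,200 into a $64,000 phase-out range, leaving 12,800/64,000 of the credit: $5,250 × 12,800/64,000 = $1,050.
Apprenticeship Credit: 14% of the $15,100 excess over $183,200 is $2,114; credit = $5,950 − $2,114 = $3,836.
Health Coverage Credit: $198,300 is below the $214,800 cutoff, so the full $4,675 applies.
Student Loan Interest Credit: $198,300 is at or below the $200,100 threshold, so the full $5,961 applies.
Total: $1,050 + $3,836 + $4,675 + $5,961 = $15,522.

$15,522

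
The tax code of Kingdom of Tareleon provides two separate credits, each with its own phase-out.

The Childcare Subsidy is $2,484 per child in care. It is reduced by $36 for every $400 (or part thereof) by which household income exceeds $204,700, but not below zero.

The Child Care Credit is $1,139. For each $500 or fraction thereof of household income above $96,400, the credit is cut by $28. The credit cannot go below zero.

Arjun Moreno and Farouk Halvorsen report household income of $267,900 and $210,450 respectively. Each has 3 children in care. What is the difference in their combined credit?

Arjun ($267,900): Childcare Subsidy: base = 3 × $2,484 = $7,452. income exceeds $204,700 by $63,200, which is 158 full-or-partial $400 increments; reduction = 158 × $36 = $5,688, leaving $1,764. Child Care Credit: income exceeds $96,400 by $171,500 → 343 increments × $28 = $9,604 ≥ base, so the credit is $0. total $1,764 + $0 = $1,764
Farouk ($210,450): Childcare Subsidy: base = 3 × $2,484 = $7,452. income exceeds $204,700 by $5,750, which is 15 full-or-partial $400 increments; reduction = 15 × $36 = $540, leaving $6,912. Child Care Credit: income exceeds $96,400 by $114,050 → 229 increments × $28 = $6,412 ≥ base, so the credit is $0. total $6,912 + $0 = $6,912
Difference: |$1,764 − $6,912| = $5,148.

$5,148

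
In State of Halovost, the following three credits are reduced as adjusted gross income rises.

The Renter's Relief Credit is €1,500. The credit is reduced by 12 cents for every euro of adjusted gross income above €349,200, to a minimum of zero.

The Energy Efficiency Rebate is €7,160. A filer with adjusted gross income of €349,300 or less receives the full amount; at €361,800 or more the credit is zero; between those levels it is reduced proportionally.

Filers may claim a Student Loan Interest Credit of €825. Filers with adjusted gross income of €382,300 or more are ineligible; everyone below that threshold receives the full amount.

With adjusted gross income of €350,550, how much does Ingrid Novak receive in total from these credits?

€8,607

Renter's Relief Credit: 12% of the €1,350 excess over €349,200 is €162; credit = €1,500 − €162 = €1,338.
Energy Efficiency Rebate: €350,550 is €1,250 into a €12,500 phase-out range, leaving 11,250/12,500 of the credit: €7,160 × 11,250/12,500 = €6,444.
Student Loan Interest Credit: €350,550 is below the €382,300 cutoff, so the full €825 applies.
Total: €1,338 + €6,444 + €825 = €8,607.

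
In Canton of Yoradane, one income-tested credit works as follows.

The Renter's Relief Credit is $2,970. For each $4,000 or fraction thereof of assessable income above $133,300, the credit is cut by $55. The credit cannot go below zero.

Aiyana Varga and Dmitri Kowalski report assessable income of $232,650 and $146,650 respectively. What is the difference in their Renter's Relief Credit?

Aiyana ($232,650): Renter's Relief Credit: income exceeds $133,300 by $99,350, which is 25 full-or-partial $4,000 increments; reduction = 25 × $55 = $1,375, leaving $1,595.
Dmitri ($146,650): Renter's Relief Credit: income exceeds $133,300 by $13,350, which is 4 full-or-partial $4,000 increments; reduction = 4 × $55 = $220, leaving $2,750.
Difference: |$1,595 − $2,750| = $1,155.

$1,155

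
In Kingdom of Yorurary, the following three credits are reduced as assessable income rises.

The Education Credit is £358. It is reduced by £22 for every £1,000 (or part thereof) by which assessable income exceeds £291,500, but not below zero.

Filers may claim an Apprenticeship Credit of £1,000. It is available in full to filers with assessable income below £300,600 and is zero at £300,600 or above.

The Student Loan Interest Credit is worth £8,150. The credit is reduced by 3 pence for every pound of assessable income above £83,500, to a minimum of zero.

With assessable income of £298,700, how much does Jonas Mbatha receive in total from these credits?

Education Credit: income exceeds £291,500 by £7,200, which is 8 full-or-partial £1,000 increments; reduction = 8 × £22 = £176, leaving £182.
Apprenticeship Credit: £298,700 is below the £300,600 cutoff, so the full £1,000 applies.
Student Loan Interest Credit: 3% of the £215,200 excess over £83,500 is £6,456; credit = £8,150 − £6,456 = £1,694.
Total: £182 + £1,000 + £1,694 = £2,876.

£2,876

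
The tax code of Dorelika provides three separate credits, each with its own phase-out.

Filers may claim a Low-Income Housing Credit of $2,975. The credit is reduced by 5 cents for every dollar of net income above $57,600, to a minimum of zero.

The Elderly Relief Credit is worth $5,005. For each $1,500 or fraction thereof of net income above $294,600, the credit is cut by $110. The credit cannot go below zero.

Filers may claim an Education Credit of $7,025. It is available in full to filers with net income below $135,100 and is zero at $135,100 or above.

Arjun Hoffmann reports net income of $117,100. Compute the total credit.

$12,030

Low-Income Housing Credit: 5% of the $59,500 excess over $57,600 is $2,975 ≥ base, so the credit is $0.
Elderly Relief Credit: $117,100 is at or below the $294,600 threshold, so the full $5,005 applies.
Education Credit: $117,100 is below the $135,100 cutoff, so the full $7,025 applies.
Total: $0 + $5,005 + $7,025 = $12,030.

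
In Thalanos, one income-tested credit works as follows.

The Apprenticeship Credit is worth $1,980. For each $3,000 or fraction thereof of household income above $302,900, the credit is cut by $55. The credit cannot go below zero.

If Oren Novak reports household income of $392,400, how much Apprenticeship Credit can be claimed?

Apprenticeship Credit: income exceeds $302,900 by $89,500, which is 30 full-or-partial $3,000 increments; reduction = 30 × $55 = $1,650, leaving $330.

$330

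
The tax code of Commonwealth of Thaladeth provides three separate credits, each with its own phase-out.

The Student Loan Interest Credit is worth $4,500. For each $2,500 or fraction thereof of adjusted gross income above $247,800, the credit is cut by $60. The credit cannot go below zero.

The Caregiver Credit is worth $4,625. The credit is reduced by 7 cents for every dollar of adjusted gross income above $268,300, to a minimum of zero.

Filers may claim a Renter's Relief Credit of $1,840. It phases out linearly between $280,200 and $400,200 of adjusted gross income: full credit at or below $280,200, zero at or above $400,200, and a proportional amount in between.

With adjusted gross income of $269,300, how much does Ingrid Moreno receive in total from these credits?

Student Loan Interest Credit: income exceeds $247,800 by $21,500, which is 9 full-or-partial $2,500 increments; reduction = 9 × $60 = $540, leaving $3,960.
Caregiver Credit: 7% of the $1,000 excess over $268,300 is $70; credit = $4,625 − $70 = $4,555.
Renter's Relief Credit: $269,300 is at or below the $280,200 threshold, so the full $1,840 applies.
Total: $3,960 + $4,555 + $1,840 = $10,355.

$10,355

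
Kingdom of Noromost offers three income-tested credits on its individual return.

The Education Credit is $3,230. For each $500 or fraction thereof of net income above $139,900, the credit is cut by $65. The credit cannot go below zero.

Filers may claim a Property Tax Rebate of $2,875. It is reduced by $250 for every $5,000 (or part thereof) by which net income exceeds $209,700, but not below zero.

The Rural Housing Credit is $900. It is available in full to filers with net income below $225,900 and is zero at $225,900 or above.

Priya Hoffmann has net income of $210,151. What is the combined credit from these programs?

Education Credit: income exceeds $139,900 by $70,251 → 141 increments × $65 = $9,165 ≥ base, so the credit is $0.
Property Tax Rebate: income exceeds $209,700 by $451, which is 1 full-or-partial $5,000 increment; reduction = 1 × $250 = $250, leaving $2,625.
Rural Housing Credit: $210,151 is below the $225,900 cutoff, so the full $900 applies.
Total: $0 + $2,625 + $900 = $3,525.

$3,525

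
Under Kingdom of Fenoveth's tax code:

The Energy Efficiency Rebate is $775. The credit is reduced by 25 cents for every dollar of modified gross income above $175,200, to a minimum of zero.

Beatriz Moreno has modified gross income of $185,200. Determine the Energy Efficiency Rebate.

$0

Energy Efficiency Rebate: 25% of the $10,000 excess over $175,200 is $2,500 ≥ base, so the credit is $0.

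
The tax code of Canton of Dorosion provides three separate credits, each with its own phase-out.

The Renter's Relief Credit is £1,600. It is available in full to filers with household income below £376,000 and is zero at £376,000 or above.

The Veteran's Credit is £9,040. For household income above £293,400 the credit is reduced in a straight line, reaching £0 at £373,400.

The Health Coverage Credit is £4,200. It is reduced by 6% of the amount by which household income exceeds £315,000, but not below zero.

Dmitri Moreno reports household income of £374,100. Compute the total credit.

£2,254

Renter's Relief Credit: £374,100 is below the £376,000 cutoff, so the full £1,600 applies.
Veteran's Credit: £374,100 is at or above £373,400, so the credit is £0.
Health Coverage Credit: 6% of the £59,100 excess over £315,000 is £3,546; credit = £4,200 − £3,546 = £654.
Total: £1,600 + £0 + £654 = £2,254.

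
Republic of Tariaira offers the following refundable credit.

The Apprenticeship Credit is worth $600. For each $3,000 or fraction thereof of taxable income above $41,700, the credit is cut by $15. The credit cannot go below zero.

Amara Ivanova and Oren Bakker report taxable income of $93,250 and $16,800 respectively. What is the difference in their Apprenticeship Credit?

Amara ($93,250): Apprenticeship Credit: income exceeds $41,700 by $51,550, which is 18 full-or-partial $3,000 increments; reduction = 18 × $15 = $270, leaving $330.
Oren ($16,800): Apprenticeship Credit: $16,800 is at or below the $41,700 threshold, so the full $600 applies.
Difference: |$330 − $600| = $270.

$270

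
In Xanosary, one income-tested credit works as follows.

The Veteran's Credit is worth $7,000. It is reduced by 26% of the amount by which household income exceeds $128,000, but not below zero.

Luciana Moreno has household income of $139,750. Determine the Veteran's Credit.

$3,945

Veteran's Credit: 26% of the $11,750 excess over $128,000 is $3,055; credit = $7,000 − $3,055 = $3,945.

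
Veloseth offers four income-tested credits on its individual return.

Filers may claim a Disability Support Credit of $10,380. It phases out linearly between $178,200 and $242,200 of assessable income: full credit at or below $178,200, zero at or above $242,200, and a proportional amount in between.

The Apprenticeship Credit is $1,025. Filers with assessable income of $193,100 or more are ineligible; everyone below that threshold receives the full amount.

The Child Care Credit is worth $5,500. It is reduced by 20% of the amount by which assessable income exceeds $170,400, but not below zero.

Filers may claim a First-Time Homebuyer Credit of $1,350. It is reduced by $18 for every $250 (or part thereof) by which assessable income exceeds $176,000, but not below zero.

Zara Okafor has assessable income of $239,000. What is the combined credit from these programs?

Disability Support Credit: $239,000 is $60,800 into a $64,000 phase-out range, leaving 3,200/64,000 of the credit: $10,380 × 3,200/64,000 = $519.
Apprenticeship Credit: $239,000 meets or exceeds the $193,100 cutoff, so the credit is $0.
Child Care Credit: 20% of the $68,600 excess over $170,400 is $13,720 ≥ base, so the credit is $0.
First-Time Homebuyer Credit: income exceeds $176,000 by $63,000 → 252 increments × $18 = $4,536 ≥ base, so the credit is $0.
Total: $519 + $0 + $0 + $0 = $519.

$519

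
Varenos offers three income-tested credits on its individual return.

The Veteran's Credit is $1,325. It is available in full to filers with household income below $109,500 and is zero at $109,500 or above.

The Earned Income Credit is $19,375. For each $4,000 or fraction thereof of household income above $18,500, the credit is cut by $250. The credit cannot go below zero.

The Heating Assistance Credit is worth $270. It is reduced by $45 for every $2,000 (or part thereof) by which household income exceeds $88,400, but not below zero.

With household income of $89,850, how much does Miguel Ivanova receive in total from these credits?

$16,425

Veteran's Credit: $89,850 is below the $109,500 cutoff, so the full $1,325 applies.
Earned Income Credit: income exceeds $18,500 by $71,350, which is 18 full-or-partial $4,000 increments; reduction = 18 × $250 = $4,500, leaving $14,875.
Heating Assistance Credit: income exceeds $88,400 by $1,450, which is 1 full-or-partial $2,000 increment; reduction = 1 × $45 = $45, leaving $225.
Total: $1,325 + $14,875 + $225 = $16,425.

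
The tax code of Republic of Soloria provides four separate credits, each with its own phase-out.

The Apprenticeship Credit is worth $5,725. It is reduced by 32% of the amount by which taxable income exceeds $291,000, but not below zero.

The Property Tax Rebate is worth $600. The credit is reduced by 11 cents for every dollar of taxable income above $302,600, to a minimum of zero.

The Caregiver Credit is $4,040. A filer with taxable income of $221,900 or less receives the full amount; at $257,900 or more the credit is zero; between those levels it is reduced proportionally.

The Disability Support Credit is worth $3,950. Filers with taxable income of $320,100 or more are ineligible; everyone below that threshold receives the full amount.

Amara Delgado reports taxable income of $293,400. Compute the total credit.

$9,507

Apprenticeship Credit: 32% of the $2,400 excess over $291,000 is $768; credit = $5,725 − $768 = $4,957.
Property Tax Rebate: $293,400 is at or below the $302,600 threshold, so the full $600 applies.
Caregiver Credit: $293,400 is at or above $257,900, so the credit is $0.
Disability Support Credit: $293,400 is below the $320,100 cutoff, so the full $3,950 applies.
Total: $4,957 + $600 + $0 + $3,950 = $9,507.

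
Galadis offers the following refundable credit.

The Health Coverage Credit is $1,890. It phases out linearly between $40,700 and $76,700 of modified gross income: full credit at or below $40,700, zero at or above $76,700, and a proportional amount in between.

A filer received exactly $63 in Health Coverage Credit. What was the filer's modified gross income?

$63 is 63/1,890 of the full $1,890, so 1,827/1,890 of the $36,000 range has been used: income = $40,700 + $36,000 × 1,827/1,890 = $75,500.

$75,500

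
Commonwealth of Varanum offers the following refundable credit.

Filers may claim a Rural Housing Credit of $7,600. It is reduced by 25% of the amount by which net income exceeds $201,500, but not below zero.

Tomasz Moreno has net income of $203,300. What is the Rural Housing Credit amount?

$7,150

Rural Housing Credit: 25% of the $1,800 excess over $201,500 is $450; credit = $7,600 − $450 = $7,150.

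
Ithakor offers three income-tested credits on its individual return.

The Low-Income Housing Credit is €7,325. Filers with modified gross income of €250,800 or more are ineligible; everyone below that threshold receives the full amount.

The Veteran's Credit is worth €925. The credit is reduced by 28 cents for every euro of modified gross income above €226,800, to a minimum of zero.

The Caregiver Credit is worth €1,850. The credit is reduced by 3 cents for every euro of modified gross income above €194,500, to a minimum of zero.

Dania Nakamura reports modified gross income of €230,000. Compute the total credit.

Low-Income Housing Credit: €230,000 is below the €250,800 cutoff, so the full €7,325 applies.
Veteran's Credit: 28% of the €3,200 excess over €226,800 is €896; credit = €925 − €896 = €29.
Caregiver Credit: 3% of the €35,500 excess over €194,500 is €1,065; credit = €1,850 − €1,065 = €785.
Total: €7,325 + €29 + €785 = €8,139.

€8,139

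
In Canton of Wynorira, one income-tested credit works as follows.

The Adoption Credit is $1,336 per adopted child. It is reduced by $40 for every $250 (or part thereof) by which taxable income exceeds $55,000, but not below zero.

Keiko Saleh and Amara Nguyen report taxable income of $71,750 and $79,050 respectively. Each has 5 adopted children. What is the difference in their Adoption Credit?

$1,200

Keiko ($71,750): Adoption Credit: base = 5 × $1,336 = $6,680. income exceeds $55,000 by $16,750, which is 67 full-or-partial $250 increments; reduction = 67 × $40 = $2,680, leaving $4,000.
Amara ($79,050): Adoption Credit: base = 5 × $1,336 = $6,680. income exceeds $55,000 by $24,050, which is 97 full-or-partial $250 increments; reduction = 97 × $40 = $3,880, leaving $2,800.
Difference: |$4,000 − $2,800| = $1,200.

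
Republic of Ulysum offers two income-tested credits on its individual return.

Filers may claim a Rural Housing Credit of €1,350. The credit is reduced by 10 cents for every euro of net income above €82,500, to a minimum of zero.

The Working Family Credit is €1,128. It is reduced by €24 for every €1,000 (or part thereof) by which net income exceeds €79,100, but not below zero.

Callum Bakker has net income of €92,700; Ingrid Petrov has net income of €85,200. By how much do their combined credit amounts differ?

€918

Callum (€92,700): Rural Housing Credit: 10% of the €10,200 excess over €82,500 is €1,020; credit = €1,350 − €1,020 = €330. Working Family Credit: income exceeds €79,100 by €13,600, which is 14 full-or-partial €1,000 increments; reduction = 14 × €24 = €336, leaving €792. total €330 + €792 = €1,122
Ingrid (€85,200): Rural Housing Credit: 10% of the €2,700 excess over €82,500 is €270; credit = €1,350 − €270 = €1,080. Working Family Credit: income exceeds €79,100 by €6,100, which is 7 full-or-partial €1,000 increments; reduction = 7 × €24 = €168, leaving €960. total €1,080 + €960 = €2,040
Difference: |€1,122 − €2,040| = €918.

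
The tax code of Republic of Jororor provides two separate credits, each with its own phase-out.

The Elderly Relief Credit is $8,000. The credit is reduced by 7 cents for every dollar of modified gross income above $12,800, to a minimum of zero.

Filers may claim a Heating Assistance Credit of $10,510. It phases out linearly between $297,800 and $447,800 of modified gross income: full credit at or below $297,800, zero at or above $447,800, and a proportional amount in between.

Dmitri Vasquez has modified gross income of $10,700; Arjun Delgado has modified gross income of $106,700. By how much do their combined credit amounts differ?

Dmitri ($10,700): Elderly Relief Credit: $10,700 is at or below the $12,800 threshold, so the full $8,000 applies. Heating Assistance Credit: $10,700 is at or below the $297,800 threshold, so the full $10,510 applies. total $8,000 + $10,510 = $18,510
Arjun ($106,700): Elderly Relief Credit: 7% of the $93,900 excess over $12,800 is $6,573; credit = $8,000 − $6,573 = $1,427. Heating Assistance Credit: $106,700 is at or below the $297,800 threshold, so the full $10,510 applies. total $1,427 + $10,510 = $11,937
Difference: |$18,510 − $11,937| = $6,573.

$6,573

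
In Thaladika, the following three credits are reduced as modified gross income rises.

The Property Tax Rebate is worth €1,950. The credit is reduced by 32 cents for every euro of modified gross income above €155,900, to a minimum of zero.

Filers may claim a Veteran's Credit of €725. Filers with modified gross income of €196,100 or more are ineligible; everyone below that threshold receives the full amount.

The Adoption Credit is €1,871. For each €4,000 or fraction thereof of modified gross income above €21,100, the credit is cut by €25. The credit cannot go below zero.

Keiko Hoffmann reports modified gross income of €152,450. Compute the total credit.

€3,721

Property Tax Rebate: €152,450 is at or below the €155,900 threshold, so the full €1,950 applies.
Veteran's Credit: €152,450 is below the €196,100 cutoff, so the full €725 applies.
Adoption Credit: income exceeds €21,100 by €131,350, which is 33 full-or-partial €4,000 increments; reduction = 33 × €25 = €825, leaving €1,046.
Total: €1,950 + €725 + €1,046 = €3,721.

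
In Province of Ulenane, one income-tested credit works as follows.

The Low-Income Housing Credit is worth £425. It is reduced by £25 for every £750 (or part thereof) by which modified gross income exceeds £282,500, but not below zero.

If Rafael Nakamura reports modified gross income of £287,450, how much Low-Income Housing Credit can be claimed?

Low-Income Housing Credit: income exceeds £282,500 by £4,950, which is 7 full-or-partial £750 increments; reduction = 7 × £25 = £175, leaving £250.

£250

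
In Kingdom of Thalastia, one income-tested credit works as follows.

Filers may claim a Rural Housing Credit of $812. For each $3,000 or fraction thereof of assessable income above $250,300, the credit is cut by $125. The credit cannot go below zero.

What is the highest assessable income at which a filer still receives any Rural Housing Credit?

After 6 increments the reduction is 6 × $125 = $750, leaving $62; one more increment wipes it out. Increment 6 ends at excess 6 × $3,000 = $18,000, so the highest qualifying income is $250,300 + $18,000 = $268,300.

$268,300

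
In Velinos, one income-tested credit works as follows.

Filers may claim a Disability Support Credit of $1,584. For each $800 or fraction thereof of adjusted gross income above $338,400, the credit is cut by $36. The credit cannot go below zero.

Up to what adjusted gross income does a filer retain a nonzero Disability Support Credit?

$372,800

After 43 increments the reduction is 43 × $36 = $1,548, leaving $36; one more increment wipes it out. Increment 43 ends at excess 43 × $800 = $34,400, so the highest qualifying income is $338,400 + $34,400 = $372,800.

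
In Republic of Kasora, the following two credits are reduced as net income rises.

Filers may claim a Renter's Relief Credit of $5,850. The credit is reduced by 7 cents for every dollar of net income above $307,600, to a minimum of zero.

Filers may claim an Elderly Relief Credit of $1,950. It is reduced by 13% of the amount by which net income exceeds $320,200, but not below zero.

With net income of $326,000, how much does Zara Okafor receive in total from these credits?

Renter's Relief Credit: 7% of the $18,400 excess over $307,600 is $1,288; credit = $5,850 − $1,288 = $4,562.
Elderly Relief Credit: 13% of the $5,800 excess over $320,200 is $754; credit = $1,950 − $754 = $1,196.
Total: $4,562 + $1,196 = $5,758.

$5,758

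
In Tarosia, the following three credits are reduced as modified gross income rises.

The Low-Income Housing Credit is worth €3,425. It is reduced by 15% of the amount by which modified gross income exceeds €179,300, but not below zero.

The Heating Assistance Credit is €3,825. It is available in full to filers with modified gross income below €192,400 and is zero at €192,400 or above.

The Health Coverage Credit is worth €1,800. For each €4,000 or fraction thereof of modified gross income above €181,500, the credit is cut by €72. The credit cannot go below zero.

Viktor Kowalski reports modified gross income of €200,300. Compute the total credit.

€1,715

Low-Income Housing Credit: 15% of the €21,000 excess over €179,300 is €3,150; credit = €3,425 − €3,150 = €275.
Heating Assistance Credit: €200,300 meets or exceeds the €192,400 cutoff, so the credit is €0.
Health Coverage Credit: income exceeds €181,500 by €18,800, which is 5 full-or-partial €4,000 increments; reduction = 5 × €72 = €360, leaving €1,440.
Total: €275 + €0 + €1,440 = €1,715.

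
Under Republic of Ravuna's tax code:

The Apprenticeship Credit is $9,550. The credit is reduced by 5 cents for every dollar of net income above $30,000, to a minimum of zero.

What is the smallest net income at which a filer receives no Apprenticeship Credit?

$221,000

The credit falls by 5% of each dollar above $30,000, so it reaches zero when the excess is $9,550 / 5% = $191,000: income = $30,000 + $191,000 = $221,000.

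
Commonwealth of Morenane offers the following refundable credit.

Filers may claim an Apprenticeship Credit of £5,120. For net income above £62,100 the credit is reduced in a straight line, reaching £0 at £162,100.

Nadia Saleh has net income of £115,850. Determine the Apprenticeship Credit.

Apprenticeship Credit: £115,850 is £53,750 into a £100,000 phase-out range, leaving 46,250/100,000 of the credit: £5,120 × 46,250/100,000 = £2,368.

£2,368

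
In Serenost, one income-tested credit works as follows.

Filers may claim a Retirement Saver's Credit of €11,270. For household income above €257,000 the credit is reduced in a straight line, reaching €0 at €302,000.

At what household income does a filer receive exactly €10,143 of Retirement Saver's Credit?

€10,143 is 10,143/11,270 of the full €11,270, so 1,127/11,270 of the €45,000 range has been used: income = €257,000 + €45,000 × 1,127/11,270 = €261,500.

€261,500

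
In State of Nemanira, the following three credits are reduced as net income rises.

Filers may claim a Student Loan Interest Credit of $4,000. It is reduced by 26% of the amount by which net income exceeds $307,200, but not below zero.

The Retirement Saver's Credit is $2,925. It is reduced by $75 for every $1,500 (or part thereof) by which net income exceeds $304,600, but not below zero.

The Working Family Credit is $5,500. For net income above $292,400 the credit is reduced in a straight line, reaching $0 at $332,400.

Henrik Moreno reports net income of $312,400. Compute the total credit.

Student Loan Interest Credit: 26% of the $5,200 excess over $307,200 is $1,352; credit = $4,000 − $1,352 = $2,648.
Retirement Saver's Credit: income exceeds $304,600 by $7,800, which is 6 full-or-partial $1,500 increments; reduction = 6 × $75 = $450, leaving $2,475.
Working Family Credit: $312,400 is $20,000 into a $40,000 phase-out range, leaving 20,000/40,000 of the credit: $5,500 × 20,000/40,000 = $2,750.
Total: $2,648 + $2,475 + $2,750 = $7,873.

$7,873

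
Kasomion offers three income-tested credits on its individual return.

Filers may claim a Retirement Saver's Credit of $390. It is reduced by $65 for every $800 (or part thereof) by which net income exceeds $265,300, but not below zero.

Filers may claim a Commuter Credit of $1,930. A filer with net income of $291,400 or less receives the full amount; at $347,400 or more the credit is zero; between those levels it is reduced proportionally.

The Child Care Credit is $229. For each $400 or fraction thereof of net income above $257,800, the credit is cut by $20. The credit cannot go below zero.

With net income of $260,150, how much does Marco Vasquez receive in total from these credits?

Retirement Saver's Credit: $260,150 is at or below the $265,300 threshold, so the full $390 applies.
Commuter Credit: $260,150 is at or below the $291,400 threshold, so the full $1,930 applies.
Child Care Credit: income exceeds $257,800 by $2,350, which is 6 full-or-partial $400 increments; reduction = 6 × $20 = $120, leaving $109.
Total: $390 + $1,930 + $109 = $2,429.

$2,429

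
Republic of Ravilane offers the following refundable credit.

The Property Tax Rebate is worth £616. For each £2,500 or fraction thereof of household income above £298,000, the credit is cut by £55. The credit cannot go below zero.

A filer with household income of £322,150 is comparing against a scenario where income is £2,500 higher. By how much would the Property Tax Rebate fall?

At £322,150 — income exceeds £298,000 by £24,150, which is 10 full-or-partial £2,500 increments; reduction = 10 × £55 = £550, leaving £66.
At £324,650 — income exceeds £298,000 by £26,650, which is 11 full-or-partial £2,500 increments; reduction = 11 × £55 = £605, leaving £11.
Lost: £66 − £11 = £55.

£55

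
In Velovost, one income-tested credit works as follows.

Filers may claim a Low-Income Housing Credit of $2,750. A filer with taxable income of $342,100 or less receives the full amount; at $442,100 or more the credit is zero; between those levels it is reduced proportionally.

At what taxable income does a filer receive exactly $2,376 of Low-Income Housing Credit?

$355,700

$2,376 is 2,376/2,750 of the full $2,750, so 374/2,750 of the $100,000 range has been used: income = $342,100 + $100,000 × 374/2,750 = $355,700.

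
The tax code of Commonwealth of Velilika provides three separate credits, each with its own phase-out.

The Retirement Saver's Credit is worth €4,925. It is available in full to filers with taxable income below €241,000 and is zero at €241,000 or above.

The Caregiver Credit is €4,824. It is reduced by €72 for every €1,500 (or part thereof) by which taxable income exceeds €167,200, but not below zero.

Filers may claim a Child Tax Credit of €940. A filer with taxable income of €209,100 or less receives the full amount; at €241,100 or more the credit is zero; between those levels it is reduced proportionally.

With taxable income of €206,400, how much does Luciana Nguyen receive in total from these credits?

€8,745

Retirement Saver's Credit: €206,400 is below the €241,000 cutoff, so the full €4,925 applies.
Caregiver Credit: income exceeds €167,200 by €39,200, which is 27 full-or-partial €1,500 increments; reduction = 27 × €72 = €1,944, leaving €2,880.
Child Tax Credit: €206,400 is at or below the €209,100 threshold, so the full €940 applies.
Total: €4,925 + €2,880 + €940 = €8,745.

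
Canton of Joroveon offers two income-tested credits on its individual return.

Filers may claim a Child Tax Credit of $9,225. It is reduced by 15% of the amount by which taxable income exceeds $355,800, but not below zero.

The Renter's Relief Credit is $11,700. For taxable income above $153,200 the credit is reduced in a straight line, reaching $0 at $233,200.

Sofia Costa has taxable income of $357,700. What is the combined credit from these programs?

Child Tax Credit: 15% of the $1,900 excess over $355,800 is $285; credit = $9,225 − $285 = $8,940.
Renter's Relief Credit: $357,700 is at or above $233,200, so the credit is $0.
Total: $8,940 + $0 = $8,940.

$8,940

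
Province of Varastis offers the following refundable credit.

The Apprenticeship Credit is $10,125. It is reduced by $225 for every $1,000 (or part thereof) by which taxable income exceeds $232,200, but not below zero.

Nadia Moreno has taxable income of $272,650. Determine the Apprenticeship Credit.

Apprenticeship Credit: income exceeds $232,200 by $40,450, which is 41 full-or-partial $1,000 increments; reduction = 41 × $225 = $9,225, leaving $900.

$900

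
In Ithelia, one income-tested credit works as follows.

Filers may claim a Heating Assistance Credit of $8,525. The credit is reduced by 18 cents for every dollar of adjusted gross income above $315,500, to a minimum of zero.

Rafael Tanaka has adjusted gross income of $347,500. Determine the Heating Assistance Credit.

Heating Assistance Credit: 18% of the $32,000 excess over $315,500 is $5,760; credit = $8,525 − $5,760 = $2,765.

$2,765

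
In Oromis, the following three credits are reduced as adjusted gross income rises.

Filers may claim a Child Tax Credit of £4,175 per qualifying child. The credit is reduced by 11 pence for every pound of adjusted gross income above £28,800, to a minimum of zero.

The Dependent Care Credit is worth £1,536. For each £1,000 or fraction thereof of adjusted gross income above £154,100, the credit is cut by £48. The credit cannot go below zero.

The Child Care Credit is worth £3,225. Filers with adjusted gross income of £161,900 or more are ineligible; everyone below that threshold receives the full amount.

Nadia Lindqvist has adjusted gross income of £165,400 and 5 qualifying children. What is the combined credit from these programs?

£6,809

Child Tax Credit: base = 5 × £4,175 = £20,875. 11% of the £136,600 excess over £28,800 is £15,026; credit = £20,875 − £15,026 = £5,849.
Dependent Care Credit: income exceeds £154,100 by £11,300, which is 12 full-or-partial £1,000 increments; reduction = 12 × £48 = £576, leaving £960.
Child Care Credit: £165,400 meets or exceeds the £161,900 cutoff, so the credit is £0.
Total: £5,849 + £960 + £0 = £6,809.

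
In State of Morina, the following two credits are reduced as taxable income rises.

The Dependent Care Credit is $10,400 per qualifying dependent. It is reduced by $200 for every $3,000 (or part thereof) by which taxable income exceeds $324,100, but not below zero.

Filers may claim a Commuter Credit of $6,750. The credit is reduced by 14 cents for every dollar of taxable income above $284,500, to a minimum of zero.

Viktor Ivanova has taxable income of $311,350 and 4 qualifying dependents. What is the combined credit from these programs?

$44,591

Dependent Care Credit: base = 4 × $10,400 = $41,600. $311,350 is at or below the $324,100 threshold, so the full $41,600 applies.
Commuter Credit: 14% of the $26,850 excess over $284,500 is $3,759; credit = $6,750 − $3,759 = $2,991.
Total: $41,600 + $2,991 = $44,591.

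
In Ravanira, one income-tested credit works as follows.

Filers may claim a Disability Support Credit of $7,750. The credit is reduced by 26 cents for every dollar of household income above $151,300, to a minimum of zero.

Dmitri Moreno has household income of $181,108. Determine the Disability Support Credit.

Disability Support Credit: 26% of the $29,808 excess over $151,300 is $7,750.08 ≥ base, so the credit is $0.

$0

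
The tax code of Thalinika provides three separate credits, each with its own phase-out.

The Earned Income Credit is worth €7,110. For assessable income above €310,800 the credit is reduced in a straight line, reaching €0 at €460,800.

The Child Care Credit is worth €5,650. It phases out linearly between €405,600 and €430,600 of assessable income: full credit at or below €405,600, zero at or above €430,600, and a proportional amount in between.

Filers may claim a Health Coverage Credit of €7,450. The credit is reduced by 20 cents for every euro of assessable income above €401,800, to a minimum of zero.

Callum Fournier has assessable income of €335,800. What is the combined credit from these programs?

Earned Income Credit: €335,800 is €25,000 into a €150,000 phase-out range, leaving 125,000/150,000 of the credit: €7,110 × 125,000/150,000 = €5,925.
Child Care Credit: €335,800 is at or below the €405,600 threshold, so the full €5,650 applies.
Health Coverage Credit: €335,800 is at or below the €401,800 threshold, so the full €7,450 applies.
Total: €5,925 + €5,650 + €7,450 = €19,025.

€19,025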